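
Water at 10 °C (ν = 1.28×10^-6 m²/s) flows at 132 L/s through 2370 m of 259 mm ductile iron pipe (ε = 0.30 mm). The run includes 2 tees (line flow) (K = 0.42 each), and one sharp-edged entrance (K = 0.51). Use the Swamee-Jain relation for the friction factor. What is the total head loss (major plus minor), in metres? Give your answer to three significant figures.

H_L ≈ 61.9 m

V = 4Q/(πD²) = 2.505 m/s; V²/2g = 0.3199 m
Re = 5.07×10^5, ε/D = 0.00116 → f = 0.02101 (Swamee-Jain)
Major: h_f = f(L/D)·V²/2g = 0.02101·9151·0.3199 = 61.51 m
Minor: ΣK = 1.35; h_m = ΣK·V²/2g = 0.4319 m
Total H_L = 61.51 + 0.4319 = 61.94 m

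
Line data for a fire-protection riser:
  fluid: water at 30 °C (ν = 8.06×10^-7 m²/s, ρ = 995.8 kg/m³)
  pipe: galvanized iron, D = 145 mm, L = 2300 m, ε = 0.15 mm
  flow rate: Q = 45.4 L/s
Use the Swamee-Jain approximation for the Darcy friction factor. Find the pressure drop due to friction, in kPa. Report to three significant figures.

Δp ≈ 1220 kPa

V = 4Q/(πD²) = 4·0.0454/(π·0.145²) = 2.749 m/s
Re = VD/ν = 2.749·0.145/8.06×10^-7 = 4.95×10^5 → turbulent
ε/D = 0.15/145 = 0.00103
Swamee-Jain: f = 0.02051
h_f = f(L/D)V²/(2g) = 0.02051·(2300/0.145)·2.749²/(2·9.81) = 125.3 m
Δp = ρg·h_f = 995.8·9.81·125.3 = 1224 kPa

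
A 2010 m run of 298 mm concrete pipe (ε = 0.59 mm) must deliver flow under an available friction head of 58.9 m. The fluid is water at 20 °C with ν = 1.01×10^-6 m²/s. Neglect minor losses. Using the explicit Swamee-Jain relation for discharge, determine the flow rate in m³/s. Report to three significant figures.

Q ≈ 0.188 m³/s

Swamee-Jain (Type II): Q = -0.965·√(gD⁵h_f/L)·ln[ε/(3.7D) + √(3.17ν²L/(gD³h_f))]
√(gD⁵h_f/L) = √(9.81·0.298⁵·58.9/2010) = 0.02599
ε/(3.7D) = 5.35×10^-4; √(3.17ν²L/(gD³h_f)) = 2.06×10^-5
Q = -0.965·0.02599·ln(5.557×10^-4) = 0.1880 m³/s
Check: V = 2.70 m/s, Re = 7.95×10^5, f = 0.02368, h_f = 59.1 m ≈ 58.9 m ✓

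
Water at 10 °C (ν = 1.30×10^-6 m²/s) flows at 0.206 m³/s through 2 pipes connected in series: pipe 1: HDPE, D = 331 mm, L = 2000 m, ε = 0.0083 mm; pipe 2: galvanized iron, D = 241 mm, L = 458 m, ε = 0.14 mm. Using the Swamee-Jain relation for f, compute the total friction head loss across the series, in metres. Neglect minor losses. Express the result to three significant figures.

Pipe 1: V = 2.394 m/s, Re = 6.10×10^5, ε/D = 2.51×10^-5, f = 0.01308, h_1 = f(L/D)V²/2g = 23.08 m
Pipe 2: V = 4.516 m/s, Re = 8.37×10^5, ε/D = 5.81×10^-4, f = 0.01791, h_2 = f(L/D)V²/2g = 35.39 m
Series → Q common, losses add: H = Σh = 58.47 m

H ≈ 58.5 m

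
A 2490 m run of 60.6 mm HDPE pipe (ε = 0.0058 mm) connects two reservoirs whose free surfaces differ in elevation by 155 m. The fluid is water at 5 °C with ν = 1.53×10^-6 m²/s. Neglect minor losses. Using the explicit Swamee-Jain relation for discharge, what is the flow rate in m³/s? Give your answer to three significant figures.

Swamee-Jain (Type II): Q = -0.965·√(gD⁵h_f/L)·ln[ε/(3.7D) + √(3.17ν²L/(gD³h_f))]
√(gD⁵h_f/L) = √(9.81·0.0606⁵·155/2490) = 7.065×10^-4
ε/(3.7D) = 2.59×10^-5; √(3.17ν²L/(gD³h_f)) = 2.34×10^-4
Q = -0.965·7.065×10^-4·ln(2.595×10^-4) = 0.005629 m³/s
Check: V = 1.95 m/s, Re = 7.73×10^4, f = 0.01936, h_f = 154 m ≈ 155 m ✓

Q ≈ 0.00563 m³/s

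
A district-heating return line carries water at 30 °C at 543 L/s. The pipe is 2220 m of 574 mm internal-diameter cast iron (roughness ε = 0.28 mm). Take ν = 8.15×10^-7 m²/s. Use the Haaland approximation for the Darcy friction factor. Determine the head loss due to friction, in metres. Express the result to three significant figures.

h_f ≈ 14.7 m

V = 4Q/(πD²) = 4·0.543/(π·0.574²) = 2.098 m/s
Re = VD/ν = 2.098·0.574/8.15×10^-7 = 1.48×10^6 → turbulent
ε/D = 0.28/574 = 4.88×10^-4
Haaland: f = 0.01695
h_f = f(L/D)V²/(2g) = 0.01695·(2220/0.574)·2.098²/(2·9.81) = 14.71 m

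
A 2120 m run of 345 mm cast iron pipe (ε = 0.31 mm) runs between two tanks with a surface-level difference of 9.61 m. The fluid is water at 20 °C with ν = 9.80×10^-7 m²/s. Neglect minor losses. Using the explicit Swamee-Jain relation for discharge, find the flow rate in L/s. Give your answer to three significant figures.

Swamee-Jain (Type II): Q = -0.965·√(gD⁵h_f/L)·ln[ε/(3.7D) + √(3.17ν²L/(gD³h_f))]
√(gD⁵h_f/L) = √(9.81·0.345⁵·9.61/2120) = 0.01474
ε/(3.7D) = 2.43×10^-4; √(3.17ν²L/(gD³h_f)) = 4.08×10^-5
Q = -0.965·0.01474·ln(2.837×10^-4) = 0.1162 m³/s
Check: V = 1.24 m/s, Re = 4.38×10^5, f = 0.01999, h_f = 9.67 m ≈ 9.61 m ✓

Q ≈ 116 L/s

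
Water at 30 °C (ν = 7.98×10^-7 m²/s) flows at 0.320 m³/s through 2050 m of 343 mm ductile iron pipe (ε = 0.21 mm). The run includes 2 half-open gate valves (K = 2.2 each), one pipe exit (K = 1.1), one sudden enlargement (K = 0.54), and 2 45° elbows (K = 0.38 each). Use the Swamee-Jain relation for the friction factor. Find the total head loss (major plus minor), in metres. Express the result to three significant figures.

V = 4Q/(πD²) = 3.463 m/s; V²/2g = 0.6113 m
Re = 1.49×10^6, ε/D = 6.12×10^-4 → f = 0.01786 (Swamee-Jain)
Major: h_f = f(L/D)·V²/2g = 0.01786·5977·0.6113 = 65.25 m
Minor: ΣK = 6.80; h_m = ΣK·V²/2g = 4.157 m
Total H_L = 65.25 + 4.157 = 69.41 m

H_L ≈ 69.4 m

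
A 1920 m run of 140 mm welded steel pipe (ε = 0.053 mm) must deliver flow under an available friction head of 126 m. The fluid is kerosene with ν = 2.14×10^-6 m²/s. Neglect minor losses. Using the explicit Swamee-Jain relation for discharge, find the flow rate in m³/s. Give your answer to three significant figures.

Swamee-Jain (Type II): Q = -0.965·√(gD⁵h_f/L)·ln[ε/(3.7D) + √(3.17ν²L/(gD³h_f))]
√(gD⁵h_f/L) = √(9.81·0.140⁵·126/1920) = 0.005884
ε/(3.7D) = 1.02×10^-4; √(3.17ν²L/(gD³h_f)) = 9.07×10^-5
Q = -0.965·0.005884·ln(1.930×10^-4) = 0.04857 m³/s
Check: V = 3.15 m/s, Re = 2.06×10^5, f = 0.01820, h_f = 127 m ≈ 126 m ✓

Q ≈ 0.0486 m³/s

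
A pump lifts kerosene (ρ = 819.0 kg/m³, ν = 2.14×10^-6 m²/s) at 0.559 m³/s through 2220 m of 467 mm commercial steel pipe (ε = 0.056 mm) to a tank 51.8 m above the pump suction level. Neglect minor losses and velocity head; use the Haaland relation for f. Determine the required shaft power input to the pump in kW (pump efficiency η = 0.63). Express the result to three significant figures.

V = 4Q/(πD²) = 3.264 m/s; Re = 7.12×10^5; ε/D = 1.20×10^-4; f = 0.01399
h_f = f(L/D)V²/2g = 36.10 m
Total head H = z + h_f = 51.8 + 36.10 = 87.90 m
P_hyd = ρgQH = 819.0·9.81·0.559·87.90 = 394.8 kW
P_shaft = P_hyd/η = 394.8/0.63 = 626.6 kW

P_shaft ≈ 627 kW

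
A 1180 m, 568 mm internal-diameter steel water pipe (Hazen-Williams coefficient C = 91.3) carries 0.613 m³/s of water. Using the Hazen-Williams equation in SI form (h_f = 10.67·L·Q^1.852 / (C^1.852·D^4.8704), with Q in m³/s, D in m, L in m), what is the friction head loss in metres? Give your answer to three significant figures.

h_f ≈ 18.7 m

h_f = 10.67·1180·0.613^1.852 / (91.3^1.852·0.568^4.8704) = 18.71 m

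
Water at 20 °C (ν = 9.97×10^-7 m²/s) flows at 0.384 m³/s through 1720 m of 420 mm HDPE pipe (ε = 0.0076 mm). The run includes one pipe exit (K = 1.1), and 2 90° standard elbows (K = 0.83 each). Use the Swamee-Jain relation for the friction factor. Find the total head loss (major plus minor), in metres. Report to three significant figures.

H_L ≈ 20.0 m

V = 4Q/(πD²) = 2.772 m/s; V²/2g = 0.3915 m
Re = 1.17×10^6, ε/D = 1.81×10^-5 → f = 0.01178 (Swamee-Jain)
Major: h_f = f(L/D)·V²/2g = 0.01178·4095·0.3915 = 18.89 m
Minor: ΣK = 2.76; h_m = ΣK·V²/2g = 1.081 m
Total H_L = 18.89 + 1.081 = 19.98 m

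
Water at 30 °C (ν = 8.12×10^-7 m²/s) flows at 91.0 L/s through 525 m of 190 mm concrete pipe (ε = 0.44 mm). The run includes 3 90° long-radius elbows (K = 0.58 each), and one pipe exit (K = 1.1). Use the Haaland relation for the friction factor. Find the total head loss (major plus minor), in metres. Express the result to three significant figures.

V = 4Q/(πD²) = 3.210 m/s; V²/2g = 0.5250 m
Re = 7.51×10^5, ε/D = 0.00232 → f = 0.02460 (Haaland)
Major: h_f = f(L/D)·V²/2g = 0.02460·2763·0.5250 = 35.70 m
Minor: ΣK = 2.84; h_m = ΣK·V²/2g = 1.491 m
Total H_L = 35.70 + 1.491 = 37.19 m

H_L ≈ 37.2 m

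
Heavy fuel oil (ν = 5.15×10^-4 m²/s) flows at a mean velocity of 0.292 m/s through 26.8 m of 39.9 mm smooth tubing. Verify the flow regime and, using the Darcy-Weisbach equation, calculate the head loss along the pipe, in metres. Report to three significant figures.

h_f ≈ 8.26 m

Re = VD/ν = 0.292·0.03990/5.15×10^-4 = 22.6 → laminar (Re < 2300)
f = 64/Re = 2.829
h_f = f(L/D)V²/(2g) = 2.829·(26.8/0.03990)·0.292²/(2·9.81) = 8.258 m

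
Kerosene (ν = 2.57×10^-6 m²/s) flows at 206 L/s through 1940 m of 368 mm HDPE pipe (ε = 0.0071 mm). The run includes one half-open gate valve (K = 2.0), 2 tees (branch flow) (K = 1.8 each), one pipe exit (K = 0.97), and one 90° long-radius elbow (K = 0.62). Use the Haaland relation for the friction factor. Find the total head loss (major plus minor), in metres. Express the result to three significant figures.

V = 4Q/(πD²) = 1.937 m/s; V²/2g = 0.1912 m
Re = 2.77×10^5, ε/D = 1.93×10^-5 → f = 0.01471 (Haaland)
Major: h_f = f(L/D)·V²/2g = 0.01471·5272·0.1912 = 14.82 m
Minor: ΣK = 7.19; h_m = ΣK·V²/2g = 1.375 m
Total H_L = 14.82 + 1.375 = 16.20 m

H_L ≈ 16.2 m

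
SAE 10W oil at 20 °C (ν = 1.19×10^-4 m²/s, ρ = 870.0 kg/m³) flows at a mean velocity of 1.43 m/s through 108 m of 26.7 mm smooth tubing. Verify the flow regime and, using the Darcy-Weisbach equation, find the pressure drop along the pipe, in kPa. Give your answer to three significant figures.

Δp ≈ 718 kPa

Re = VD/ν = 1.43·0.02670/1.19×10^-4 = 321 → laminar (Re < 2300)
f = 64/Re = 0.1995
h_f = f(L/D)V²/(2g) = 0.1995·(108/0.02670)·1.43²/(2·9.81) = 84.09 m
Δp = ρg·h_f = 870.0·9.81·84.09 = 717.7 kPa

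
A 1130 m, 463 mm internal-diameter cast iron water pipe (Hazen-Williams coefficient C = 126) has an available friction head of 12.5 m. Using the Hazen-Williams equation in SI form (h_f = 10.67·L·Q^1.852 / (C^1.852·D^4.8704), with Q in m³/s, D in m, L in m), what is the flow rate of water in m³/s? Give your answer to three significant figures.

Rearranging: Q = [h_f·C^1.852·D^4.8704 / (10.67·L)]^(1/1.852)
Q = [12.5·126^1.852·0.463^4.8704 / (10.67·1130)]^0.540 = 0.4069 m³/s

Q ≈ 0.407 m³/s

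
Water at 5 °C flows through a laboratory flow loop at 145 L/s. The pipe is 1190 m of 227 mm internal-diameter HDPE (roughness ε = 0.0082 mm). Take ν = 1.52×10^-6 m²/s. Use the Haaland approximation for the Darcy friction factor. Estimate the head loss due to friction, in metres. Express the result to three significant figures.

h_f ≈ 45.8 m

V = 4Q/(πD²) = 4·0.145/(π·0.227²) = 3.583 m/s
Re = VD/ν = 3.583·0.227/1.52×10^-6 = 5.35×10^5 → turbulent
ε/D = 0.0082/227 = 3.61×10^-5
Haaland: f = 0.01336
h_f = f(L/D)V²/(2g) = 0.01336·(1190/0.227)·3.583²/(2·9.81) = 45.84 m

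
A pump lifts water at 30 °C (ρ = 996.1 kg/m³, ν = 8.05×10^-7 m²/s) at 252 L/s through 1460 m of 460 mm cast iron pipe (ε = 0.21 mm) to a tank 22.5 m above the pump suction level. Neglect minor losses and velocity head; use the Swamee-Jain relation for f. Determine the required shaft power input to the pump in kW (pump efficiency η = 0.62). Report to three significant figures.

V = 4Q/(πD²) = 1.516 m/s; Re = 8.66×10^5; ε/D = 4.57×10^-4; f = 0.01708
h_f = f(L/D)V²/2g = 6.353 m
Total head H = z + h_f = 22.5 + 6.353 = 28.85 m
P_hyd = ρgQH = 996.1·9.81·0.252·28.85 = 71.05 kW
P_shaft = P_hyd/η = 71.05/0.62 = 114.6 kW

P_shaft ≈ 115 kW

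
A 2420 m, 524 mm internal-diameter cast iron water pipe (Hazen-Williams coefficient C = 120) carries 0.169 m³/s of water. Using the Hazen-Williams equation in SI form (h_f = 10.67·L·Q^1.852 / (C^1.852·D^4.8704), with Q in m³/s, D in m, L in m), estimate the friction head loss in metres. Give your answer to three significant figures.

h_f ≈ 3.15 m

h_f = 10.67·2420·0.169^1.852 / (120^1.852·0.524^4.8704) = 3.150 m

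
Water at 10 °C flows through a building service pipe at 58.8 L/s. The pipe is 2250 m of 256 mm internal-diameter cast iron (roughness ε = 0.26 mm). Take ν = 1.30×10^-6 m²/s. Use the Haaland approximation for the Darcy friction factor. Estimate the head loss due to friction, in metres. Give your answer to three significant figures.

h_f ≈ 12.2 m

V = 4Q/(πD²) = 4·0.0588/(π·0.256²) = 1.142 m/s
Re = VD/ν = 1.142·0.256/1.30×10^-6 = 2.25×10^5 → turbulent
ε/D = 0.26/256 = 0.00102
Haaland: f = 0.02085
h_f = f(L/D)V²/(2g) = 0.02085·(2250/0.256)·1.142²/(2·9.81) = 12.19 m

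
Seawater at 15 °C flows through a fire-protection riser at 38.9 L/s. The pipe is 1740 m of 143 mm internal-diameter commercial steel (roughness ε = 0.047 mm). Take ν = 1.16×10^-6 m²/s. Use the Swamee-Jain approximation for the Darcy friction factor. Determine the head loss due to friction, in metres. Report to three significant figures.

V = 4Q/(πD²) = 4·0.0389/(π·0.143²) = 2.422 m/s
Re = VD/ν = 2.422·0.143/1.16×10^-6 = 2.99×10^5 → turbulent
ε/D = 0.047/143 = 3.29×10^-4
Swamee-Jain: f = 0.01727
h_f = f(L/D)V²/(2g) = 0.01727·(1740/0.143)·2.422²/(2·9.81) = 62.82 m

h_f ≈ 62.8 m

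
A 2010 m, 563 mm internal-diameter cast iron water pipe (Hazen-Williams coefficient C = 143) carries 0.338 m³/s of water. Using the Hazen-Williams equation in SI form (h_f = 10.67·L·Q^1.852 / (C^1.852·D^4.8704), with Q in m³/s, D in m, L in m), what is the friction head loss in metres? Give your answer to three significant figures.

h_f ≈ 4.81 m

h_f = 10.67·2010·0.338^1.852 / (143^1.852·0.563^4.8704) = 4.812 m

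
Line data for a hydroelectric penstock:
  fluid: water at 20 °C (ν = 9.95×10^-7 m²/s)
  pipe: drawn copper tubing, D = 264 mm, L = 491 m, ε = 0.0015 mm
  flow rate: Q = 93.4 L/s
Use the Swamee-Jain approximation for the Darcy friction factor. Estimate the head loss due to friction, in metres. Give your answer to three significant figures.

h_f ≈ 3.70 m

V = 4Q/(πD²) = 4·0.0934/(π·0.264²) = 1.706 m/s
Re = VD/ν = 1.706·0.264/9.95×10^-7 = 4.53×10^5 → turbulent
ε/D = 0.0015/264 = 5.68×10^-6
Swamee-Jain: f = 0.01341
h_f = f(L/D)V²/(2g) = 0.01341·(491/0.264)·1.706²/(2·9.81) = 3.702 m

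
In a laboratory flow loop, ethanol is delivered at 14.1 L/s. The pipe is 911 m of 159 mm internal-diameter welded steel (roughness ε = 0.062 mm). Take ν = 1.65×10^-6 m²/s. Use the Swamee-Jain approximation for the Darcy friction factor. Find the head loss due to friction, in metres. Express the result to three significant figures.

h_f ≈ 3.11 m

V = 4Q/(πD²) = 4·0.0141/(π·0.159²) = 0.7101 m/s
Re = VD/ν = 0.7101·0.159/1.65×10^-6 = 6.84×10^4 → turbulent
ε/D = 0.062/159 = 3.90×10^-4
Swamee-Jain: f = 0.02109
h_f = f(L/D)V²/(2g) = 0.02109·(911/0.159)·0.7101²/(2·9.81) = 3.106 m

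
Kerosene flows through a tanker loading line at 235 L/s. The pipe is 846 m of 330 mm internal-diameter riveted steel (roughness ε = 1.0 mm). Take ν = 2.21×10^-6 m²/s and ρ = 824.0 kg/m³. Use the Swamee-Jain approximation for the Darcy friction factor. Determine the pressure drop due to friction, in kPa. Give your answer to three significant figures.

Δp ≈ 213 kPa

V = 4Q/(πD²) = 4·0.235/(π·0.330²) = 2.748 m/s
Re = VD/ν = 2.748·0.330/2.21×10^-6 = 4.10×10^5 → turbulent
ε/D = 1.0/330 = 0.00303
Swamee-Jain: f = 0.02669
h_f = f(L/D)V²/(2g) = 0.02669·(846/0.330)·2.748²/(2·9.81) = 26.33 m
Δp = ρg·h_f = 824.0·9.81·26.33 = 212.8 kPa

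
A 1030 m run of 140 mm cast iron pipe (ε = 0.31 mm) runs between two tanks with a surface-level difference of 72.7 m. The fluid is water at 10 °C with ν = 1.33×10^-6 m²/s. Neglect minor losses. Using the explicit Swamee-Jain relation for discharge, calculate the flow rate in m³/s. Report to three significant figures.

Q ≈ 0.0432 m³/s

Swamee-Jain (Type II): Q = -0.965·√(gD⁵h_f/L)·ln[ε/(3.7D) + √(3.17ν²L/(gD³h_f))]
√(gD⁵h_f/L) = √(9.81·0.140⁵·72.7/1030) = 0.006102
ε/(3.7D) = 5.98×10^-4; √(3.17ν²L/(gD³h_f)) = 5.43×10^-5
Q = -0.965·0.006102·ln(6.528×10^-4) = 0.04319 m³/s
Check: V = 2.81 m/s, Re = 2.95×10^5, f = 0.02479, h_f = 73.2 m ≈ 72.7 m ✓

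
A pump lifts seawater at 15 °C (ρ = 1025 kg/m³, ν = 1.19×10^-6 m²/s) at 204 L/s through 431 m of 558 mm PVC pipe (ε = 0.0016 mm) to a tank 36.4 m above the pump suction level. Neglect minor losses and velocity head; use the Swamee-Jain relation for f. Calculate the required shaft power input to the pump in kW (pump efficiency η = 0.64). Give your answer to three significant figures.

V = 4Q/(πD²) = 0.8342 m/s; Re = 3.91×10^5; ε/D = 2.87×10^-6; f = 0.01372
h_f = f(L/D)V²/2g = 0.3760 m
Total head H = z + h_f = 36.4 + 0.3760 = 36.78 m
P_hyd = ρgQH = 1025·9.81·0.204·36.78 = 75.44 kW
P_shaft = P_hyd/η = 75.44/0.64 = 117.9 kW

P_shaft ≈ 118 kW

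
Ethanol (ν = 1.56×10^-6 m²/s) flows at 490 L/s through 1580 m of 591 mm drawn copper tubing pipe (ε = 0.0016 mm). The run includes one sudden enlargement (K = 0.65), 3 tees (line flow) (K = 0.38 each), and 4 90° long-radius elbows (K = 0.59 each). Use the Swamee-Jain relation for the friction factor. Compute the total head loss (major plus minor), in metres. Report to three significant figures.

V = 4Q/(πD²) = 1.786 m/s; V²/2g = 0.1626 m
Re = 6.77×10^5, ε/D = 2.71×10^-6 → f = 0.01246 (Swamee-Jain)
Major: h_f = f(L/D)·V²/2g = 0.01246·2673·0.1626 = 5.418 m
Minor: ΣK = 4.15; h_m = ΣK·V²/2g = 0.6749 m
Total H_L = 5.418 + 0.6749 = 6.093 m

H_L ≈ 6.09 m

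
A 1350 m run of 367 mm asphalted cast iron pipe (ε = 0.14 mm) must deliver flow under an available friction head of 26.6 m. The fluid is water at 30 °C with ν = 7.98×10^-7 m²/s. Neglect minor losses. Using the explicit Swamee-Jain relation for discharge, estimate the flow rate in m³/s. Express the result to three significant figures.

Q ≈ 0.313 m³/s

Swamee-Jain (Type II): Q = -0.965·√(gD⁵h_f/L)·ln[ε/(3.7D) + √(3.17ν²L/(gD³h_f))]
√(gD⁵h_f/L) = √(9.81·0.367⁵·26.6/1350) = 0.03587
ε/(3.7D) = 1.03×10^-4; √(3.17ν²L/(gD³h_f)) = 1.45×10^-5
Q = -0.965·0.03587·ln(1.176×10^-4) = 0.3132 m³/s
Check: V = 2.96 m/s, Re = 1.36×10^6, f = 0.01627, h_f = 26.8 m ≈ 26.6 m ✓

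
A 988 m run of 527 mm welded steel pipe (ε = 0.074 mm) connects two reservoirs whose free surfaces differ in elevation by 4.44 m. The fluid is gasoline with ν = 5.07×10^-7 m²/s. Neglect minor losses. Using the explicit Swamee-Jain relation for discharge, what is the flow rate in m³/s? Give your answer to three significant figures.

Q ≈ 0.405 m³/s

Swamee-Jain (Type II): Q = -0.965·√(gD⁵h_f/L)·ln[ε/(3.7D) + √(3.17ν²L/(gD³h_f))]
√(gD⁵h_f/L) = √(9.81·0.527⁵·4.44/988) = 0.04233
ε/(3.7D) = 3.80×10^-5; √(3.17ν²L/(gD³h_f)) = 1.12×10^-5
Q = -0.965·0.04233·ln(4.919×10^-5) = 0.4052 m³/s
Check: V = 1.86 m/s, Re = 1.93×10^6, f = 0.01355, h_f = 4.47 m ≈ 4.44 m ✓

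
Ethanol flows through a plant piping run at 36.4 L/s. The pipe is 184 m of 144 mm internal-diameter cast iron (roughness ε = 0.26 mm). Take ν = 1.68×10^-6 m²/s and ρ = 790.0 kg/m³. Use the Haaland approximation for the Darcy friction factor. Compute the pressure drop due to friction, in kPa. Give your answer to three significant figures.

V = 4Q/(πD²) = 4·0.0364/(π·0.144²) = 2.235 m/s
Re = VD/ν = 2.235·0.144/1.68×10^-6 = 1.92×10^5 → turbulent
ε/D = 0.26/144 = 0.00181
Haaland: f = 0.02372
h_f = f(L/D)V²/(2g) = 0.02372·(184/0.144)·2.235²/(2·9.81) = 7.716 m
Δp = ρg·h_f = 790.0·9.81·7.716 = 59.80 kPa

Δp ≈ 59.8 kPa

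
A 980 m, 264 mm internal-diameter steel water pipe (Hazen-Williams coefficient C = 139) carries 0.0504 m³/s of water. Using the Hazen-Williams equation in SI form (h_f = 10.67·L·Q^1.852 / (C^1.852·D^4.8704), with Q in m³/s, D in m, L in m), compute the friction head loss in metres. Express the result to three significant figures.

h_f = 10.67·980·0.0504^1.852 / (139^1.852·0.264^4.8704) = 2.914 m

h_f ≈ 2.91 m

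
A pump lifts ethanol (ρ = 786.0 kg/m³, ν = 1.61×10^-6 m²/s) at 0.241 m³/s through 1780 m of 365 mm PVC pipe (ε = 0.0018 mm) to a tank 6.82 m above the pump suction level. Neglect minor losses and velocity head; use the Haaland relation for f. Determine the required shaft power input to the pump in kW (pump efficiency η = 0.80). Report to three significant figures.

V = 4Q/(πD²) = 2.303 m/s; Re = 5.22×10^5; ε/D = 4.93×10^-6; f = 0.01302
h_f = f(L/D)V²/2g = 17.17 m
Total head H = z + h_f = 6.82 + 17.17 = 23.99 m
P_hyd = ρgQH = 786.0·9.81·0.241·23.99 = 44.57 kW
P_shaft = P_hyd/η = 44.57/0.80 = 55.71 kW

P_shaft ≈ 55.7 kW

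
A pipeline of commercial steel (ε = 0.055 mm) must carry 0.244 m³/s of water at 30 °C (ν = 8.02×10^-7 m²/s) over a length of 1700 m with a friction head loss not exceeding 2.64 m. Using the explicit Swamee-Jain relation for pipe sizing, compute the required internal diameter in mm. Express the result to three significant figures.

Swamee-Jain (Type III): D = 0.66·[ε^1.25·(LQ²/(gh_f))^4.75 + ν·Q^9.4·(L/(gh_f))^5.2]^0.04
LQ²/(gh_f) = 3.908; L/(gh_f) = 65.64
Term 1 = ε^1.25·(…)^4.75 = 0.00307; Term 2 = ν·Q^9.4·(…)^5.2 = 0.00394
D = 0.66·(0.00307 + 0.00394)^0.04 = 0.5412 m = 541 mm
Check: V = 1.06 m/s, Re = 7.16×10^5, f = 0.01395, h_f = 2.51 m ≈ 2.64 m ✓

D ≈ 541 mm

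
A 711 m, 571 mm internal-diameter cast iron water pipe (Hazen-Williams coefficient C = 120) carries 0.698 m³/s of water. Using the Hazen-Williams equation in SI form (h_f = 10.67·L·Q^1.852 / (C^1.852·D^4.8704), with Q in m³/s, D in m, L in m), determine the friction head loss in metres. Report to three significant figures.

h_f = 10.67·711·0.698^1.852 / (120^1.852·0.571^4.8704) = 8.423 m

h_f ≈ 8.42 m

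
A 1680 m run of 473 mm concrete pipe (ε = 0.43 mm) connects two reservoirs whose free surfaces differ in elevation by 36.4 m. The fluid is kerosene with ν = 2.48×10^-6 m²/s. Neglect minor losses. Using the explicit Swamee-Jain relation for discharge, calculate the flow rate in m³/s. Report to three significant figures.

Q ≈ 0.561 m³/s

Swamee-Jain (Type II): Q = -0.965·√(gD⁵h_f/L)·ln[ε/(3.7D) + √(3.17ν²L/(gD³h_f))]
√(gD⁵h_f/L) = √(9.81·0.473⁵·36.4/1680) = 0.07094
ε/(3.7D) = 2.46×10^-4; √(3.17ν²L/(gD³h_f)) = 2.94×10^-5
Q = -0.965·0.07094·ln(2.751×10^-4) = 0.5612 m³/s
Check: V = 3.19 m/s, Re = 6.09×10^5, f = 0.01983, h_f = 36.6 m ≈ 36.4 m ✓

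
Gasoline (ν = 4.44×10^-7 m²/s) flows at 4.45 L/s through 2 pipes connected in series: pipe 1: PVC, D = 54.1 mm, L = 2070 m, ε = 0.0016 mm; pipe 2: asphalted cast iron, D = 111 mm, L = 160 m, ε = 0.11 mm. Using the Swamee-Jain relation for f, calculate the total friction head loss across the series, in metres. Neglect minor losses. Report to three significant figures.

H ≈ 112 m

Pipe 1: V = 1.936 m/s, Re = 2.36×10^5, ε/D = 2.96×10^-5, f = 0.01534, h_1 = f(L/D)V²/2g = 112.1 m
Pipe 2: V = 0.4599 m/s, Re = 1.15×10^5, ε/D = 9.91×10^-4, f = 0.02203, h_2 = f(L/D)V²/2g = 0.3423 m
Series → Q common, losses add: H = Σh = 112.5 m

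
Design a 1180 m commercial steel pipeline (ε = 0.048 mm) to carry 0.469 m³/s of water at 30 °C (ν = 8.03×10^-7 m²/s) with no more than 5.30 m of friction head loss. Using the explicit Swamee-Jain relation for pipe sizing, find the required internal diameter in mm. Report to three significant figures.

D ≈ 559 mm

Swamee-Jain (Type III): D = 0.66·[ε^1.25·(LQ²/(gh_f))^4.75 + ν·Q^9.4·(L/(gh_f))^5.2]^0.04
LQ²/(gh_f) = 4.992; L/(gh_f) = 22.70
Term 1 = ε^1.25·(…)^4.75 = 0.00829; Term 2 = ν·Q^9.4·(…)^5.2 = 0.00732
D = 0.66·(0.00829 + 0.00732)^0.04 = 0.5588 m = 559 mm
Check: V = 1.91 m/s, Re = 1.33×10^6, f = 0.01298, h_f = 5.11 m ≈ 5.30 m ✓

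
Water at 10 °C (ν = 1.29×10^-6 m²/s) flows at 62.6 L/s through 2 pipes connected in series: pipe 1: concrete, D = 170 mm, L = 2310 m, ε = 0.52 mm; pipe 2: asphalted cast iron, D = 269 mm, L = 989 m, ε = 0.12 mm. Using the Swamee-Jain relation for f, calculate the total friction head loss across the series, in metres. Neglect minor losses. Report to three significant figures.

H ≈ 145 m

Pipe 1: V = 2.758 m/s, Re = 3.63×10^5, ε/D = 0.00306, f = 0.02681, h_1 = f(L/D)V²/2g = 141.2 m
Pipe 2: V = 1.101 m/s, Re = 2.30×10^5, ε/D = 4.46×10^-4, f = 0.01841, h_2 = f(L/D)V²/2g = 4.185 m
Series → Q common, losses add: H = Σh = 145.4 m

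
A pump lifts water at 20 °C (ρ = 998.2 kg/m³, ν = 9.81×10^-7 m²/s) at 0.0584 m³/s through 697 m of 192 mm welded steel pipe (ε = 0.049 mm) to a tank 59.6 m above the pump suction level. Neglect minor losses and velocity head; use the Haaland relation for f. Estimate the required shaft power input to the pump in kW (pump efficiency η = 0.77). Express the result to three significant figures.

P_shaft ≈ 53.3 kW

V = 4Q/(πD²) = 2.017 m/s; Re = 3.95×10^5; ε/D = 2.55×10^-4; f = 0.01608
h_f = f(L/D)V²/2g = 12.10 m
Total head H = z + h_f = 59.6 + 12.10 = 71.70 m
P_hyd = ρgQH = 998.2·9.81·0.0584·71.70 = 41.00 kW
P_shaft = P_hyd/η = 41.00/0.77 = 53.25 kW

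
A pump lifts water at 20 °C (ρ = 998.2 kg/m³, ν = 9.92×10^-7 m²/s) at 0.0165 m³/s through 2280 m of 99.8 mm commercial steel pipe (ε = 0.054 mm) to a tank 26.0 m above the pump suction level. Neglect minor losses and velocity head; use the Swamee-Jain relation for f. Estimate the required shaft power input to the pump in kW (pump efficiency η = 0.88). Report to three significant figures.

P_shaft ≈ 22.9 kW

V = 4Q/(πD²) = 2.109 m/s; Re = 2.12×10^5; ε/D = 5.41×10^-4; f = 0.01905
h_f = f(L/D)V²/2g = 98.69 m
Total head H = z + h_f = 26.0 + 98.69 = 124.7 m
P_hyd = ρgQH = 998.2·9.81·0.0165·124.7 = 20.15 kW
P_shaft = P_hyd/η = 20.15/0.88 = 22.89 kW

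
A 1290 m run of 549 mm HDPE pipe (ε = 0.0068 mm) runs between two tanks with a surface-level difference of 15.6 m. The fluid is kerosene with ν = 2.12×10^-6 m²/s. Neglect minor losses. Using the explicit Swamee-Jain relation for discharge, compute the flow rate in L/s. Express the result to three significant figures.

Q ≈ 772 L/s

Swamee-Jain (Type II): Q = -0.965·√(gD⁵h_f/L)·ln[ε/(3.7D) + √(3.17ν²L/(gD³h_f))]
√(gD⁵h_f/L) = √(9.81·0.549⁵·15.6/1290) = 0.07692
ε/(3.7D) = 3.35×10^-6; √(3.17ν²L/(gD³h_f)) = 2.69×10^-5
Q = -0.965·0.07692·ln(3.029×10^-5) = 0.7723 m³/s
Check: V = 3.26 m/s, Re = 8.45×10^5, f = 0.01222, h_f = 15.6 m ≈ 15.6 m ✓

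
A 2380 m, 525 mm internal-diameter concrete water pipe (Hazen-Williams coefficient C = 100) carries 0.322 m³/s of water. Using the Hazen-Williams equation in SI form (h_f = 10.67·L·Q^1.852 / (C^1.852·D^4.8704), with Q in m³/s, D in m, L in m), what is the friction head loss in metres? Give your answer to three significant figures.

h_f ≈ 14.2 m

h_f = 10.67·2380·0.322^1.852 / (100^1.852·0.525^4.8704) = 14.20 m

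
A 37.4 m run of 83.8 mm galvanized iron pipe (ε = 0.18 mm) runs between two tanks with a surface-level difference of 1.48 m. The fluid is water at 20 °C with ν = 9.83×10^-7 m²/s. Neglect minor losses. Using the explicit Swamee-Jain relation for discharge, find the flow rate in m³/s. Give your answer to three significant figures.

Q ≈ 0.00889 m³/s

Swamee-Jain (Type II): Q = -0.965·√(gD⁵h_f/L)·ln[ε/(3.7D) + √(3.17ν²L/(gD³h_f))]
√(gD⁵h_f/L) = √(9.81·0.0838⁵·1.48/37.4) = 0.001267
ε/(3.7D) = 5.81×10^-4; √(3.17ν²L/(gD³h_f)) = 1.16×10^-4
Q = -0.965·0.001267·ln(6.963×10^-4) = 0.008886 m³/s
Check: V = 1.61 m/s, Re = 1.37×10^5, f = 0.02528, h_f = 1.49 m ≈ 1.48 m ✓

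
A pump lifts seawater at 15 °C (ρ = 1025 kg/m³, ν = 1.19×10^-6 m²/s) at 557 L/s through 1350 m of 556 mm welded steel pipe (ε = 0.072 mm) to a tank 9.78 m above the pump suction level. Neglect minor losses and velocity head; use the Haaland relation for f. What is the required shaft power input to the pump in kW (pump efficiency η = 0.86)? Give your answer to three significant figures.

P_shaft ≈ 122 kW

V = 4Q/(πD²) = 2.294 m/s; Re = 1.07×10^6; ε/D = 1.29×10^-4; f = 0.01368
h_f = f(L/D)V²/2g = 8.907 m
Total head H = z + h_f = 9.78 + 8.907 = 18.69 m
P_hyd = ρgQH = 1025·9.81·0.557·18.69 = 104.7 kW
P_shaft = P_hyd/η = 104.7/0.86 = 121.7 kW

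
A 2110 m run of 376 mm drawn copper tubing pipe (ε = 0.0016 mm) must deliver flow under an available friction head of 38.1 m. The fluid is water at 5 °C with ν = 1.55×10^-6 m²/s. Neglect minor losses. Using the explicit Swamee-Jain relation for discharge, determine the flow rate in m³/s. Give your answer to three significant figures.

Swamee-Jain (Type II): Q = -0.965·√(gD⁵h_f/L)·ln[ε/(3.7D) + √(3.17ν²L/(gD³h_f))]
√(gD⁵h_f/L) = √(9.81·0.376⁵·38.1/2110) = 0.03649
ε/(3.7D) = 1.15×10^-6; √(3.17ν²L/(gD³h_f)) = 2.84×10^-5
Q = -0.965·0.03649·ln(2.959×10^-5) = 0.3672 m³/s
Check: V = 3.31 m/s, Re = 8.02×10^5, f = 0.01214, h_f = 38.0 m ≈ 38.1 m ✓

Q ≈ 0.367 m³/s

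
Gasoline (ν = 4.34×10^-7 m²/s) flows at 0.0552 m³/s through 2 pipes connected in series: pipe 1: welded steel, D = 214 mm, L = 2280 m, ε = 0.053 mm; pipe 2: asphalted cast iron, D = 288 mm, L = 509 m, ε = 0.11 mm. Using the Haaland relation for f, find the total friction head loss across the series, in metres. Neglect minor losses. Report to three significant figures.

H ≈ 20.7 m

Pipe 1: V = 1.535 m/s, Re = 7.57×10^5, ε/D = 2.48×10^-4, f = 0.01531, h_1 = f(L/D)V²/2g = 19.58 m
Pipe 2: V = 0.8474 m/s, Re = 5.62×10^5, ε/D = 3.82×10^-4, f = 0.01668, h_2 = f(L/D)V²/2g = 1.079 m
Series → Q common, losses add: H = Σh = 20.66 m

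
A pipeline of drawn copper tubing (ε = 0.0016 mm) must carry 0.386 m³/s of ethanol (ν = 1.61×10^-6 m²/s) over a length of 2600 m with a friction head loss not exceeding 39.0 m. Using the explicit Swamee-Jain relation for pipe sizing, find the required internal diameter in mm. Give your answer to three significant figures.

D ≈ 403 mm

Swamee-Jain (Type III): D = 0.66·[ε^1.25·(LQ²/(gh_f))^4.75 + ν·Q^9.4·(L/(gh_f))^5.2]^0.04
LQ²/(gh_f) = 1.013; L/(gh_f) = 6.796
Term 1 = ε^1.25·(…)^4.75 = 6.04×10^-8; Term 2 = ν·Q^9.4·(…)^5.2 = 4.45×10^-6
D = 0.66·(6.04×10^-8 + 4.45×10^-6)^0.04 = 0.4034 m = 403 mm
Check: V = 3.02 m/s, Re = 7.57×10^5, f = 0.01226, h_f = 36.7 m ≈ 39.0 m ✓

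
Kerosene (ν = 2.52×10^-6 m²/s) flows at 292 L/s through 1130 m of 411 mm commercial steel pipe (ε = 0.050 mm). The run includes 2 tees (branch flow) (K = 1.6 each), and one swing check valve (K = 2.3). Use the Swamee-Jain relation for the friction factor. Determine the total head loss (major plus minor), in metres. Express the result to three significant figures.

V = 4Q/(πD²) = 2.201 m/s; V²/2g = 0.2469 m
Re = 3.59×10^5, ε/D = 1.22×10^-4 → f = 0.01529 (Swamee-Jain)
Major: h_f = f(L/D)·V²/2g = 0.01529·2749·0.2469 = 10.38 m
Minor: ΣK = 5.50; h_m = ΣK·V²/2g = 1.358 m
Total H_L = 10.38 + 1.358 = 11.73 m

H_L ≈ 11.7 m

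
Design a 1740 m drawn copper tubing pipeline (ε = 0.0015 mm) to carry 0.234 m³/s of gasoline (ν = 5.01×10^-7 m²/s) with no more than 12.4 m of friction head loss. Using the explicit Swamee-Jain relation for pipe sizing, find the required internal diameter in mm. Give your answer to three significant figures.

D ≈ 373 mm

Swamee-Jain (Type III): D = 0.66·[ε^1.25·(LQ²/(gh_f))^4.75 + ν·Q^9.4·(L/(gh_f))^5.2]^0.04
LQ²/(gh_f) = 0.7832; L/(gh_f) = 14.30
Term 1 = ε^1.25·(…)^4.75 = 1.64×10^-8; Term 2 = ν·Q^9.4·(…)^5.2 = 6.01×10^-7
D = 0.66·(1.64×10^-8 + 6.01×10^-7)^0.04 = 0.3725 m = 373 mm
Check: V = 2.15 m/s, Re = 1.60×10^6, f = 0.01088, h_f = 11.9 m ≈ 12.4 m ✓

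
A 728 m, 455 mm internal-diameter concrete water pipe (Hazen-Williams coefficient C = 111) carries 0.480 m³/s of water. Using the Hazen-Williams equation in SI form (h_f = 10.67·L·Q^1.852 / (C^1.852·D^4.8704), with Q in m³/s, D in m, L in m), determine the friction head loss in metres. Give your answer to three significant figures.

h_f = 10.67·728·0.480^1.852 / (111^1.852·0.455^4.8704) = 15.05 m

h_f ≈ 15.1 m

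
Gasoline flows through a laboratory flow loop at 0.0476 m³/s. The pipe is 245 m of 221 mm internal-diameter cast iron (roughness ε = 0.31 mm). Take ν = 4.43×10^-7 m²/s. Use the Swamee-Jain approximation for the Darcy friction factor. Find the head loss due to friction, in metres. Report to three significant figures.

h_f ≈ 1.90 m

V = 4Q/(πD²) = 4·0.0476/(π·0.221²) = 1.241 m/s
Re = VD/ν = 1.241·0.221/4.43×10^-7 = 6.19×10^5 → turbulent
ε/D = 0.31/221 = 0.00140
Swamee-Jain: f = 0.02185
h_f = f(L/D)V²/(2g) = 0.02185·(245/0.221)·1.241²/(2·9.81) = 1.901 m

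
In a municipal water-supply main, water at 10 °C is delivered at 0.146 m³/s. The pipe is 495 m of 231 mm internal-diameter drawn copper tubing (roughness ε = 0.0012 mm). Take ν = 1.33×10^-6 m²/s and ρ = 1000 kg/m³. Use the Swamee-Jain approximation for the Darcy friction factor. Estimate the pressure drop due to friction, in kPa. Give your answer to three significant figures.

V = 4Q/(πD²) = 4·0.146/(π·0.231²) = 3.484 m/s
Re = VD/ν = 3.484·0.231/1.33×10^-6 = 6.05×10^5 → turbulent
ε/D = 0.0012/231 = 5.19×10^-6
Swamee-Jain: f = 0.01275
h_f = f(L/D)V²/(2g) = 0.01275·(495/0.231)·3.484²/(2·9.81) = 16.90 m
Δp = ρg·h_f = 1000·9.81·16.90 = 165.8 kPa

Δp ≈ 166 kPa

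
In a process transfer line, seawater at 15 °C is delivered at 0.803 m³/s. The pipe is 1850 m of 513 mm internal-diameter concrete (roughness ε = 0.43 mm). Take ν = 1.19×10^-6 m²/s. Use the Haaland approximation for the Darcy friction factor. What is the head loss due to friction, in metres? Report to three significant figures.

h_f ≈ 52.8 m

V = 4Q/(πD²) = 4·0.803/(π·0.513²) = 3.885 m/s
Re = VD/ν = 3.885·0.513/1.19×10^-6 = 1.67×10^6 → turbulent
ε/D = 0.43/513 = 8.38×10^-4
Haaland: f = 0.01904
h_f = f(L/D)V²/(2g) = 0.01904·(1850/0.513)·3.885²/(2·9.81) = 52.82 m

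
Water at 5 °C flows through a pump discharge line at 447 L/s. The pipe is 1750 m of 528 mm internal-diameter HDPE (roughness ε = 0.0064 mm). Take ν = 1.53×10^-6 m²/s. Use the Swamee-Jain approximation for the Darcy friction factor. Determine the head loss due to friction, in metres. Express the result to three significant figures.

V = 4Q/(πD²) = 4·0.447/(π·0.528²) = 2.042 m/s
Re = VD/ν = 2.042·0.528/1.53×10^-6 = 7.05×10^5 → turbulent
ε/D = 0.0064/528 = 1.21×10^-5
Swamee-Jain: f = 0.01256
h_f = f(L/D)V²/(2g) = 0.01256·(1750/0.528)·2.042²/(2·9.81) = 8.845 m

h_f ≈ 8.84 m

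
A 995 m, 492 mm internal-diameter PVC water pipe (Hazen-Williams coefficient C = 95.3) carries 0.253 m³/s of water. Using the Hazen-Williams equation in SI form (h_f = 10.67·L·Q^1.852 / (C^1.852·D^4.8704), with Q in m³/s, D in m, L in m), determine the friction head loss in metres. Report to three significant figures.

h_f ≈ 5.70 m

h_f = 10.67·995·0.253^1.852 / (95.3^1.852·0.492^4.8704) = 5.696 m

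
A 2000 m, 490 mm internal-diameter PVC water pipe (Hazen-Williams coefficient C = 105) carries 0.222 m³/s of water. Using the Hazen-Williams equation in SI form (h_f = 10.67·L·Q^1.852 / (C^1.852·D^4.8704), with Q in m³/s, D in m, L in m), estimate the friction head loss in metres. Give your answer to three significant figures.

h_f ≈ 7.66 m

h_f = 10.67·2000·0.222^1.852 / (105^1.852·0.490^4.8704) = 7.661 m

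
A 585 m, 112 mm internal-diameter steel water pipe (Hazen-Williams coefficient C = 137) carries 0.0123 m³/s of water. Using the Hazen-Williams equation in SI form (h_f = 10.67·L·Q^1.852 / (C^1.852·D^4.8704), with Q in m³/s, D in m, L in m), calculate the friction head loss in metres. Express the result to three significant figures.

h_f ≈ 8.54 m

h_f = 10.67·585·0.0123^1.852 / (137^1.852·0.112^4.8704) = 8.537 m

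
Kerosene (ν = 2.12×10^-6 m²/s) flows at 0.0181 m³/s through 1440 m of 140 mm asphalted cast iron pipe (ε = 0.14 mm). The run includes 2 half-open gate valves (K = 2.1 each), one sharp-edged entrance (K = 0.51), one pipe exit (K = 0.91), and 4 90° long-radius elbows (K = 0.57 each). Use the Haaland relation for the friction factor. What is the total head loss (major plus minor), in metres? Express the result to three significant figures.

H_L ≈ 16.9 m

V = 4Q/(πD²) = 1.176 m/s; V²/2g = 0.07046 m
Re = 7.76×10^4, ε/D = 0.00100 → f = 0.02251 (Haaland)
Major: h_f = f(L/D)·V²/2g = 0.02251·10286·0.07046 = 16.32 m
Minor: ΣK = 7.90; h_m = ΣK·V²/2g = 0.5567 m
Total H_L = 16.32 + 0.5567 = 16.87 m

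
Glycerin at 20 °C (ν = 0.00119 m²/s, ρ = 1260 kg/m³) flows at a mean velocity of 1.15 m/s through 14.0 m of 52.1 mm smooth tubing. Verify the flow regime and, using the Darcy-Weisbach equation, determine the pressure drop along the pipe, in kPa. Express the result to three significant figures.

Δp ≈ 285 kPa

Re = VD/ν = 1.15·0.05210/0.00119 = 50.3 → laminar (Re < 2300)
f = 64/Re = 1.271
h_f = f(L/D)V²/(2g) = 1.271·(14.0/0.05210)·1.15²/(2·9.81) = 23.02 m
Δp = ρg·h_f = 1260·9.81·23.02 = 284.6 kPa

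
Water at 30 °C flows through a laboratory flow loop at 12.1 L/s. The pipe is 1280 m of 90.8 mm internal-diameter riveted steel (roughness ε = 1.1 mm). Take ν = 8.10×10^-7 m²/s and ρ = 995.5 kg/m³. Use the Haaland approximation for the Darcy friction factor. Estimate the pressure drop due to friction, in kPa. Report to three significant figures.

V = 4Q/(πD²) = 4·0.0121/(π·0.0908²) = 1.869 m/s
Re = VD/ν = 1.869·0.0908/8.10×10^-7 = 2.09×10^5 → turbulent
ε/D = 1.1/90.8 = 0.0121
Haaland: f = 0.04081
h_f = f(L/D)V²/(2g) = 0.04081·(1280/0.0908)·1.869²/(2·9.81) = 102.4 m
Δp = ρg·h_f = 995.5·9.81·102.4 = 999.9 kPa

Δp ≈ 1000 kPa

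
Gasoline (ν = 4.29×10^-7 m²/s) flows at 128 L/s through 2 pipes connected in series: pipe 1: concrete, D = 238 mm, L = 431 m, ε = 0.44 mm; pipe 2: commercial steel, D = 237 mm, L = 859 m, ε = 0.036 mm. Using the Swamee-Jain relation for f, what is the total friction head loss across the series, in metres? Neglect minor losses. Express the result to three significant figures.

H ≈ 39.2 m

Pipe 1: V = 2.877 m/s, Re = 1.60×10^6, ε/D = 0.00185, f = 0.02312, h_1 = f(L/D)V²/2g = 17.66 m
Pipe 2: V = 2.902 m/s, Re = 1.60×10^6, ε/D = 1.52×10^-4, f = 0.01383, h_2 = f(L/D)V²/2g = 21.51 m
Series → Q common, losses add: H = Σh = 39.17 m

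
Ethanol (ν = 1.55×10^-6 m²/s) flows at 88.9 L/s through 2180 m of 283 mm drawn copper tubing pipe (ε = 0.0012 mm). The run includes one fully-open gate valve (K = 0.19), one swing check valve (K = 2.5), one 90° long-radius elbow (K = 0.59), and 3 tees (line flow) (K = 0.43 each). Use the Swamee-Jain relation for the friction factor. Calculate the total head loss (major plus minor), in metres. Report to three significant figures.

H_L ≈ 12.1 m

V = 4Q/(πD²) = 1.413 m/s; V²/2g = 0.1018 m
Re = 2.58×10^5, ε/D = 4.24×10^-6 → f = 0.01483 (Swamee-Jain)
Major: h_f = f(L/D)·V²/2g = 0.01483·7703·0.1018 = 11.63 m
Minor: ΣK = 4.57; h_m = ΣK·V²/2g = 0.4653 m
Total H_L = 11.63 + 0.4653 = 12.10 m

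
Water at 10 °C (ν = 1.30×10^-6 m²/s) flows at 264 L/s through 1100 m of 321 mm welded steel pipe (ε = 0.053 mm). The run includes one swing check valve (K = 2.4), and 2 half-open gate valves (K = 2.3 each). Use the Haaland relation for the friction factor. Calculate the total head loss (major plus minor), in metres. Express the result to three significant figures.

H_L ≈ 30.5 m

V = 4Q/(πD²) = 3.262 m/s; V²/2g = 0.5424 m
Re = 8.06×10^5, ε/D = 1.65×10^-4 → f = 0.01439 (Haaland)
Major: h_f = f(L/D)·V²/2g = 0.01439·3427·0.5424 = 26.75 m
Minor: ΣK = 7.00; h_m = ΣK·V²/2g = 3.797 m
Total H_L = 26.75 + 3.797 = 30.55 m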